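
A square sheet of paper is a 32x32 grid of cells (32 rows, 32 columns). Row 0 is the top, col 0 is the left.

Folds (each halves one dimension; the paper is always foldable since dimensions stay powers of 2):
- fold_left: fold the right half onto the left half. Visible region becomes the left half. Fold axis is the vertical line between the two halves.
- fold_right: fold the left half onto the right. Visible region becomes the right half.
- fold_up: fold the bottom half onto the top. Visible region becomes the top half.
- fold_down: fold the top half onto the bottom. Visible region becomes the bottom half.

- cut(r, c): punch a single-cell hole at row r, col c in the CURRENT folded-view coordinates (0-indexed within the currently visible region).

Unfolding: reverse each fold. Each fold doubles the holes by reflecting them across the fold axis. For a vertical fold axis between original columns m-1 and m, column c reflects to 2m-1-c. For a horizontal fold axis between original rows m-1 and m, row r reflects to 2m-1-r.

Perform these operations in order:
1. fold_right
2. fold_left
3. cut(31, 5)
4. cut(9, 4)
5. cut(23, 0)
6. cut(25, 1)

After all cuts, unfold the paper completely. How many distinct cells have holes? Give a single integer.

Answer: 16

Derivation:
Op 1 fold_right: fold axis v@16; visible region now rows[0,32) x cols[16,32) = 32x16
Op 2 fold_left: fold axis v@24; visible region now rows[0,32) x cols[16,24) = 32x8
Op 3 cut(31, 5): punch at orig (31,21); cuts so far [(31, 21)]; region rows[0,32) x cols[16,24) = 32x8
Op 4 cut(9, 4): punch at orig (9,20); cuts so far [(9, 20), (31, 21)]; region rows[0,32) x cols[16,24) = 32x8
Op 5 cut(23, 0): punch at orig (23,16); cuts so far [(9, 20), (23, 16), (31, 21)]; region rows[0,32) x cols[16,24) = 32x8
Op 6 cut(25, 1): punch at orig (25,17); cuts so far [(9, 20), (23, 16), (25, 17), (31, 21)]; region rows[0,32) x cols[16,24) = 32x8
Unfold 1 (reflect across v@24): 8 holes -> [(9, 20), (9, 27), (23, 16), (23, 31), (25, 17), (25, 30), (31, 21), (31, 26)]
Unfold 2 (reflect across v@16): 16 holes -> [(9, 4), (9, 11), (9, 20), (9, 27), (23, 0), (23, 15), (23, 16), (23, 31), (25, 1), (25, 14), (25, 17), (25, 30), (31, 5), (31, 10), (31, 21), (31, 26)]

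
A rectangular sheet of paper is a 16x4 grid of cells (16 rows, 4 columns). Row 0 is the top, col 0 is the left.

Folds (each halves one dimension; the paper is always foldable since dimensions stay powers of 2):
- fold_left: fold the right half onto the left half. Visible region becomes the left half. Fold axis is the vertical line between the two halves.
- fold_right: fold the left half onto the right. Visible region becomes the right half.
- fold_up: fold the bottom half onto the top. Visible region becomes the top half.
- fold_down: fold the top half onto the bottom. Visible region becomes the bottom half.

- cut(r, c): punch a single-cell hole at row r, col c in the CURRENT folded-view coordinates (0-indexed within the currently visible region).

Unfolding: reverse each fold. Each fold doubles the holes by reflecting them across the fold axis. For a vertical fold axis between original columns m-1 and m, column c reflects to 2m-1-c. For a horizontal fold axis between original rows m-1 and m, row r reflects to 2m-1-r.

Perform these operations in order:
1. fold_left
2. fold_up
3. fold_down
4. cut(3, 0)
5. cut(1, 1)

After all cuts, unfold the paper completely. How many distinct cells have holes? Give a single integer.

Op 1 fold_left: fold axis v@2; visible region now rows[0,16) x cols[0,2) = 16x2
Op 2 fold_up: fold axis h@8; visible region now rows[0,8) x cols[0,2) = 8x2
Op 3 fold_down: fold axis h@4; visible region now rows[4,8) x cols[0,2) = 4x2
Op 4 cut(3, 0): punch at orig (7,0); cuts so far [(7, 0)]; region rows[4,8) x cols[0,2) = 4x2
Op 5 cut(1, 1): punch at orig (5,1); cuts so far [(5, 1), (7, 0)]; region rows[4,8) x cols[0,2) = 4x2
Unfold 1 (reflect across h@4): 4 holes -> [(0, 0), (2, 1), (5, 1), (7, 0)]
Unfold 2 (reflect across h@8): 8 holes -> [(0, 0), (2, 1), (5, 1), (7, 0), (8, 0), (10, 1), (13, 1), (15, 0)]
Unfold 3 (reflect across v@2): 16 holes -> [(0, 0), (0, 3), (2, 1), (2, 2), (5, 1), (5, 2), (7, 0), (7, 3), (8, 0), (8, 3), (10, 1), (10, 2), (13, 1), (13, 2), (15, 0), (15, 3)]

Answer: 16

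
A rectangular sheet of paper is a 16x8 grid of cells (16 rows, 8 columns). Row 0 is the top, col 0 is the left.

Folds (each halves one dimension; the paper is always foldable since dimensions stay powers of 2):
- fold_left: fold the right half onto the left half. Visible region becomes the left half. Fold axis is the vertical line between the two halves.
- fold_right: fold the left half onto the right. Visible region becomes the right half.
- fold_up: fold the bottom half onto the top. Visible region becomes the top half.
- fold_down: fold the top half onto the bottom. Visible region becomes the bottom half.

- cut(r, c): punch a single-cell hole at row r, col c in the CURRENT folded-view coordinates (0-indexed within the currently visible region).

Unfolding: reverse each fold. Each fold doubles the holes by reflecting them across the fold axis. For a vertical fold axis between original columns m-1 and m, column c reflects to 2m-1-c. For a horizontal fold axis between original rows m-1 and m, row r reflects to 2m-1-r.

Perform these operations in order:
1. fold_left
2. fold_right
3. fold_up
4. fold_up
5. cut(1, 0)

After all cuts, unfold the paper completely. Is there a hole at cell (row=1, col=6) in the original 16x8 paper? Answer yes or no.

Op 1 fold_left: fold axis v@4; visible region now rows[0,16) x cols[0,4) = 16x4
Op 2 fold_right: fold axis v@2; visible region now rows[0,16) x cols[2,4) = 16x2
Op 3 fold_up: fold axis h@8; visible region now rows[0,8) x cols[2,4) = 8x2
Op 4 fold_up: fold axis h@4; visible region now rows[0,4) x cols[2,4) = 4x2
Op 5 cut(1, 0): punch at orig (1,2); cuts so far [(1, 2)]; region rows[0,4) x cols[2,4) = 4x2
Unfold 1 (reflect across h@4): 2 holes -> [(1, 2), (6, 2)]
Unfold 2 (reflect across h@8): 4 holes -> [(1, 2), (6, 2), (9, 2), (14, 2)]
Unfold 3 (reflect across v@2): 8 holes -> [(1, 1), (1, 2), (6, 1), (6, 2), (9, 1), (9, 2), (14, 1), (14, 2)]
Unfold 4 (reflect across v@4): 16 holes -> [(1, 1), (1, 2), (1, 5), (1, 6), (6, 1), (6, 2), (6, 5), (6, 6), (9, 1), (9, 2), (9, 5), (9, 6), (14, 1), (14, 2), (14, 5), (14, 6)]
Holes: [(1, 1), (1, 2), (1, 5), (1, 6), (6, 1), (6, 2), (6, 5), (6, 6), (9, 1), (9, 2), (9, 5), (9, 6), (14, 1), (14, 2), (14, 5), (14, 6)]

Answer: yes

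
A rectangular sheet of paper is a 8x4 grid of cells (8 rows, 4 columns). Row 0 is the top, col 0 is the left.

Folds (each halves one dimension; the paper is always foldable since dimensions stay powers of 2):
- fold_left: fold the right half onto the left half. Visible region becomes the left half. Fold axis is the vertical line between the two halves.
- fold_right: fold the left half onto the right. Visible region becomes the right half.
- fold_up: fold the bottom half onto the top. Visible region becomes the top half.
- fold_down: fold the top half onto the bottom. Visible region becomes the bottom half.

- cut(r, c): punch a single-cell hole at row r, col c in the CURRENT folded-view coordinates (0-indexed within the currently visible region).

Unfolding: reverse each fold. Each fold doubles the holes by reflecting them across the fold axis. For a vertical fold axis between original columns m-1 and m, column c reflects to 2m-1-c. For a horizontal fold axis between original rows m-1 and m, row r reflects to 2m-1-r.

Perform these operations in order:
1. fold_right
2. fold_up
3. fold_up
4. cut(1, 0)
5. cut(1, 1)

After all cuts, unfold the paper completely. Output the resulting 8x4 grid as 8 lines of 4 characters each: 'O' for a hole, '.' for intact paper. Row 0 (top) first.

Op 1 fold_right: fold axis v@2; visible region now rows[0,8) x cols[2,4) = 8x2
Op 2 fold_up: fold axis h@4; visible region now rows[0,4) x cols[2,4) = 4x2
Op 3 fold_up: fold axis h@2; visible region now rows[0,2) x cols[2,4) = 2x2
Op 4 cut(1, 0): punch at orig (1,2); cuts so far [(1, 2)]; region rows[0,2) x cols[2,4) = 2x2
Op 5 cut(1, 1): punch at orig (1,3); cuts so far [(1, 2), (1, 3)]; region rows[0,2) x cols[2,4) = 2x2
Unfold 1 (reflect across h@2): 4 holes -> [(1, 2), (1, 3), (2, 2), (2, 3)]
Unfold 2 (reflect across h@4): 8 holes -> [(1, 2), (1, 3), (2, 2), (2, 3), (5, 2), (5, 3), (6, 2), (6, 3)]
Unfold 3 (reflect across v@2): 16 holes -> [(1, 0), (1, 1), (1, 2), (1, 3), (2, 0), (2, 1), (2, 2), (2, 3), (5, 0), (5, 1), (5, 2), (5, 3), (6, 0), (6, 1), (6, 2), (6, 3)]

Answer: ....
OOOO
OOOO
....
....
OOOO
OOOO
....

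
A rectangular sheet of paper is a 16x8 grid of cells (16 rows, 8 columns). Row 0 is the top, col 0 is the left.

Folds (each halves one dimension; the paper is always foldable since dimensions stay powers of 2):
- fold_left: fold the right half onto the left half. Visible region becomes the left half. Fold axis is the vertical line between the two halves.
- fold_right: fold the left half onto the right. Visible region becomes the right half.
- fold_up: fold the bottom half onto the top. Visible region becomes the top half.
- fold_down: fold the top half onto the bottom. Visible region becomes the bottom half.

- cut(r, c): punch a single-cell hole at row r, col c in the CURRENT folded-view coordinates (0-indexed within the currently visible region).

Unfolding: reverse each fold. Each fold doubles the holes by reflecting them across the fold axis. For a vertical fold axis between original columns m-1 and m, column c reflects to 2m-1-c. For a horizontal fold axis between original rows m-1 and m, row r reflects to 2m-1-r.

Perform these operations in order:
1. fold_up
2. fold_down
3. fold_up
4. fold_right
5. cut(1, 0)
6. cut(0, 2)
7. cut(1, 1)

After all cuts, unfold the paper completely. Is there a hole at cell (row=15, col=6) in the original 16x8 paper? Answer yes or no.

Op 1 fold_up: fold axis h@8; visible region now rows[0,8) x cols[0,8) = 8x8
Op 2 fold_down: fold axis h@4; visible region now rows[4,8) x cols[0,8) = 4x8
Op 3 fold_up: fold axis h@6; visible region now rows[4,6) x cols[0,8) = 2x8
Op 4 fold_right: fold axis v@4; visible region now rows[4,6) x cols[4,8) = 2x4
Op 5 cut(1, 0): punch at orig (5,4); cuts so far [(5, 4)]; region rows[4,6) x cols[4,8) = 2x4
Op 6 cut(0, 2): punch at orig (4,6); cuts so far [(4, 6), (5, 4)]; region rows[4,6) x cols[4,8) = 2x4
Op 7 cut(1, 1): punch at orig (5,5); cuts so far [(4, 6), (5, 4), (5, 5)]; region rows[4,6) x cols[4,8) = 2x4
Unfold 1 (reflect across v@4): 6 holes -> [(4, 1), (4, 6), (5, 2), (5, 3), (5, 4), (5, 5)]
Unfold 2 (reflect across h@6): 12 holes -> [(4, 1), (4, 6), (5, 2), (5, 3), (5, 4), (5, 5), (6, 2), (6, 3), (6, 4), (6, 5), (7, 1), (7, 6)]
Unfold 3 (reflect across h@4): 24 holes -> [(0, 1), (0, 6), (1, 2), (1, 3), (1, 4), (1, 5), (2, 2), (2, 3), (2, 4), (2, 5), (3, 1), (3, 6), (4, 1), (4, 6), (5, 2), (5, 3), (5, 4), (5, 5), (6, 2), (6, 3), (6, 4), (6, 5), (7, 1), (7, 6)]
Unfold 4 (reflect across h@8): 48 holes -> [(0, 1), (0, 6), (1, 2), (1, 3), (1, 4), (1, 5), (2, 2), (2, 3), (2, 4), (2, 5), (3, 1), (3, 6), (4, 1), (4, 6), (5, 2), (5, 3), (5, 4), (5, 5), (6, 2), (6, 3), (6, 4), (6, 5), (7, 1), (7, 6), (8, 1), (8, 6), (9, 2), (9, 3), (9, 4), (9, 5), (10, 2), (10, 3), (10, 4), (10, 5), (11, 1), (11, 6), (12, 1), (12, 6), (13, 2), (13, 3), (13, 4), (13, 5), (14, 2), (14, 3), (14, 4), (14, 5), (15, 1), (15, 6)]
Holes: [(0, 1), (0, 6), (1, 2), (1, 3), (1, 4), (1, 5), (2, 2), (2, 3), (2, 4), (2, 5), (3, 1), (3, 6), (4, 1), (4, 6), (5, 2), (5, 3), (5, 4), (5, 5), (6, 2), (6, 3), (6, 4), (6, 5), (7, 1), (7, 6), (8, 1), (8, 6), (9, 2), (9, 3), (9, 4), (9, 5), (10, 2), (10, 3), (10, 4), (10, 5), (11, 1), (11, 6), (12, 1), (12, 6), (13, 2), (13, 3), (13, 4), (13, 5), (14, 2), (14, 3), (14, 4), (14, 5), (15, 1), (15, 6)]

Answer: yes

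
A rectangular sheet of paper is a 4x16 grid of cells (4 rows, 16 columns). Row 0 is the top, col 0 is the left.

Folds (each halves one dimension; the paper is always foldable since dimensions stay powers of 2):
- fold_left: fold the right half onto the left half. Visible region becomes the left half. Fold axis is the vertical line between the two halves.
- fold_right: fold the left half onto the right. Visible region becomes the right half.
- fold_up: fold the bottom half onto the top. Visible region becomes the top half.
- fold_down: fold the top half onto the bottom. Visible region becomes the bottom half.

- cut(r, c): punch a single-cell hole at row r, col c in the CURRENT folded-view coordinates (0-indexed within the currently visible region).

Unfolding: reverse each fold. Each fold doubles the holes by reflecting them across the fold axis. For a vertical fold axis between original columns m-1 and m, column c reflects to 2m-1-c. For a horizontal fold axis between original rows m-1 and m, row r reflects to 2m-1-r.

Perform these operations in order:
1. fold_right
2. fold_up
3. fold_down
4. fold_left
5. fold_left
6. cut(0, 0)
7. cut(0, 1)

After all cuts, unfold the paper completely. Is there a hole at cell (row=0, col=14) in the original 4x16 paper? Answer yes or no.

Op 1 fold_right: fold axis v@8; visible region now rows[0,4) x cols[8,16) = 4x8
Op 2 fold_up: fold axis h@2; visible region now rows[0,2) x cols[8,16) = 2x8
Op 3 fold_down: fold axis h@1; visible region now rows[1,2) x cols[8,16) = 1x8
Op 4 fold_left: fold axis v@12; visible region now rows[1,2) x cols[8,12) = 1x4
Op 5 fold_left: fold axis v@10; visible region now rows[1,2) x cols[8,10) = 1x2
Op 6 cut(0, 0): punch at orig (1,8); cuts so far [(1, 8)]; region rows[1,2) x cols[8,10) = 1x2
Op 7 cut(0, 1): punch at orig (1,9); cuts so far [(1, 8), (1, 9)]; region rows[1,2) x cols[8,10) = 1x2
Unfold 1 (reflect across v@10): 4 holes -> [(1, 8), (1, 9), (1, 10), (1, 11)]
Unfold 2 (reflect across v@12): 8 holes -> [(1, 8), (1, 9), (1, 10), (1, 11), (1, 12), (1, 13), (1, 14), (1, 15)]
Unfold 3 (reflect across h@1): 16 holes -> [(0, 8), (0, 9), (0, 10), (0, 11), (0, 12), (0, 13), (0, 14), (0, 15), (1, 8), (1, 9), (1, 10), (1, 11), (1, 12), (1, 13), (1, 14), (1, 15)]
Unfold 4 (reflect across h@2): 32 holes -> [(0, 8), (0, 9), (0, 10), (0, 11), (0, 12), (0, 13), (0, 14), (0, 15), (1, 8), (1, 9), (1, 10), (1, 11), (1, 12), (1, 13), (1, 14), (1, 15), (2, 8), (2, 9), (2, 10), (2, 11), (2, 12), (2, 13), (2, 14), (2, 15), (3, 8), (3, 9), (3, 10), (3, 11), (3, 12), (3, 13), (3, 14), (3, 15)]
Unfold 5 (reflect across v@8): 64 holes -> [(0, 0), (0, 1), (0, 2), (0, 3), (0, 4), (0, 5), (0, 6), (0, 7), (0, 8), (0, 9), (0, 10), (0, 11), (0, 12), (0, 13), (0, 14), (0, 15), (1, 0), (1, 1), (1, 2), (1, 3), (1, 4), (1, 5), (1, 6), (1, 7), (1, 8), (1, 9), (1, 10), (1, 11), (1, 12), (1, 13), (1, 14), (1, 15), (2, 0), (2, 1), (2, 2), (2, 3), (2, 4), (2, 5), (2, 6), (2, 7), (2, 8), (2, 9), (2, 10), (2, 11), (2, 12), (2, 13), (2, 14), (2, 15), (3, 0), (3, 1), (3, 2), (3, 3), (3, 4), (3, 5), (3, 6), (3, 7), (3, 8), (3, 9), (3, 10), (3, 11), (3, 12), (3, 13), (3, 14), (3, 15)]
Holes: [(0, 0), (0, 1), (0, 2), (0, 3), (0, 4), (0, 5), (0, 6), (0, 7), (0, 8), (0, 9), (0, 10), (0, 11), (0, 12), (0, 13), (0, 14), (0, 15), (1, 0), (1, 1), (1, 2), (1, 3), (1, 4), (1, 5), (1, 6), (1, 7), (1, 8), (1, 9), (1, 10), (1, 11), (1, 12), (1, 13), (1, 14), (1, 15), (2, 0), (2, 1), (2, 2), (2, 3), (2, 4), (2, 5), (2, 6), (2, 7), (2, 8), (2, 9), (2, 10), (2, 11), (2, 12), (2, 13), (2, 14), (2, 15), (3, 0), (3, 1), (3, 2), (3, 3), (3, 4), (3, 5), (3, 6), (3, 7), (3, 8), (3, 9), (3, 10), (3, 11), (3, 12), (3, 13), (3, 14), (3, 15)]

Answer: yes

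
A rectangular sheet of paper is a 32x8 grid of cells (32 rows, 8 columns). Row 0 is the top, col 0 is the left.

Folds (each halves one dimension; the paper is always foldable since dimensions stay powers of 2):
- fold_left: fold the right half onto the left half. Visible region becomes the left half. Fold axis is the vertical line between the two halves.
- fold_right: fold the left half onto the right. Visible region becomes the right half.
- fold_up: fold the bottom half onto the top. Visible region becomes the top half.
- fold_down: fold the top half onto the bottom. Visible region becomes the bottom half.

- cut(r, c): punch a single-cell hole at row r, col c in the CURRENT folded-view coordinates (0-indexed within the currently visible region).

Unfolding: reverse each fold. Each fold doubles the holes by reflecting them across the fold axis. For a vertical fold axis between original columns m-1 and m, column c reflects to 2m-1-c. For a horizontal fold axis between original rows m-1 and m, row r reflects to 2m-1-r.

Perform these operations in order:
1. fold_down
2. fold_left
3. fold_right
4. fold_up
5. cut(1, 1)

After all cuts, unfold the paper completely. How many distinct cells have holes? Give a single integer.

Op 1 fold_down: fold axis h@16; visible region now rows[16,32) x cols[0,8) = 16x8
Op 2 fold_left: fold axis v@4; visible region now rows[16,32) x cols[0,4) = 16x4
Op 3 fold_right: fold axis v@2; visible region now rows[16,32) x cols[2,4) = 16x2
Op 4 fold_up: fold axis h@24; visible region now rows[16,24) x cols[2,4) = 8x2
Op 5 cut(1, 1): punch at orig (17,3); cuts so far [(17, 3)]; region rows[16,24) x cols[2,4) = 8x2
Unfold 1 (reflect across h@24): 2 holes -> [(17, 3), (30, 3)]
Unfold 2 (reflect across v@2): 4 holes -> [(17, 0), (17, 3), (30, 0), (30, 3)]
Unfold 3 (reflect across v@4): 8 holes -> [(17, 0), (17, 3), (17, 4), (17, 7), (30, 0), (30, 3), (30, 4), (30, 7)]
Unfold 4 (reflect across h@16): 16 holes -> [(1, 0), (1, 3), (1, 4), (1, 7), (14, 0), (14, 3), (14, 4), (14, 7), (17, 0), (17, 3), (17, 4), (17, 7), (30, 0), (30, 3), (30, 4), (30, 7)]

Answer: 16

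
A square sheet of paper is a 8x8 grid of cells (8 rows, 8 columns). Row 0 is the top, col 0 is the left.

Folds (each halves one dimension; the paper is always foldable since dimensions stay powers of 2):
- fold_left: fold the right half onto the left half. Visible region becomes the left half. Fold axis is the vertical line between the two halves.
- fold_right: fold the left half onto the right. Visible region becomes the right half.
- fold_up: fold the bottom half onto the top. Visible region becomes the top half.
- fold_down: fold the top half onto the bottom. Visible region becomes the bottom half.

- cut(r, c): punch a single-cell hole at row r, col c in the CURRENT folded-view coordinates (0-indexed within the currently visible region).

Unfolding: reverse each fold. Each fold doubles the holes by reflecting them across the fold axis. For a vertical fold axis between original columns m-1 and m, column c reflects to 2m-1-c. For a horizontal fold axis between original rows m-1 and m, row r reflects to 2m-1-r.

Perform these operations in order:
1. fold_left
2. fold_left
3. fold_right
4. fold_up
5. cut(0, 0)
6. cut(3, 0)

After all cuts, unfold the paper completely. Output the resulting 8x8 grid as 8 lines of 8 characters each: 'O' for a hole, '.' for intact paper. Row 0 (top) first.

Answer: OOOOOOOO
........
........
OOOOOOOO
OOOOOOOO
........
........
OOOOOOOO

Derivation:
Op 1 fold_left: fold axis v@4; visible region now rows[0,8) x cols[0,4) = 8x4
Op 2 fold_left: fold axis v@2; visible region now rows[0,8) x cols[0,2) = 8x2
Op 3 fold_right: fold axis v@1; visible region now rows[0,8) x cols[1,2) = 8x1
Op 4 fold_up: fold axis h@4; visible region now rows[0,4) x cols[1,2) = 4x1
Op 5 cut(0, 0): punch at orig (0,1); cuts so far [(0, 1)]; region rows[0,4) x cols[1,2) = 4x1
Op 6 cut(3, 0): punch at orig (3,1); cuts so far [(0, 1), (3, 1)]; region rows[0,4) x cols[1,2) = 4x1
Unfold 1 (reflect across h@4): 4 holes -> [(0, 1), (3, 1), (4, 1), (7, 1)]
Unfold 2 (reflect across v@1): 8 holes -> [(0, 0), (0, 1), (3, 0), (3, 1), (4, 0), (4, 1), (7, 0), (7, 1)]
Unfold 3 (reflect across v@2): 16 holes -> [(0, 0), (0, 1), (0, 2), (0, 3), (3, 0), (3, 1), (3, 2), (3, 3), (4, 0), (4, 1), (4, 2), (4, 3), (7, 0), (7, 1), (7, 2), (7, 3)]
Unfold 4 (reflect across v@4): 32 holes -> [(0, 0), (0, 1), (0, 2), (0, 3), (0, 4), (0, 5), (0, 6), (0, 7), (3, 0), (3, 1), (3, 2), (3, 3), (3, 4), (3, 5), (3, 6), (3, 7), (4, 0), (4, 1), (4, 2), (4, 3), (4, 4), (4, 5), (4, 6), (4, 7), (7, 0), (7, 1), (7, 2), (7, 3), (7, 4), (7, 5), (7, 6), (7, 7)]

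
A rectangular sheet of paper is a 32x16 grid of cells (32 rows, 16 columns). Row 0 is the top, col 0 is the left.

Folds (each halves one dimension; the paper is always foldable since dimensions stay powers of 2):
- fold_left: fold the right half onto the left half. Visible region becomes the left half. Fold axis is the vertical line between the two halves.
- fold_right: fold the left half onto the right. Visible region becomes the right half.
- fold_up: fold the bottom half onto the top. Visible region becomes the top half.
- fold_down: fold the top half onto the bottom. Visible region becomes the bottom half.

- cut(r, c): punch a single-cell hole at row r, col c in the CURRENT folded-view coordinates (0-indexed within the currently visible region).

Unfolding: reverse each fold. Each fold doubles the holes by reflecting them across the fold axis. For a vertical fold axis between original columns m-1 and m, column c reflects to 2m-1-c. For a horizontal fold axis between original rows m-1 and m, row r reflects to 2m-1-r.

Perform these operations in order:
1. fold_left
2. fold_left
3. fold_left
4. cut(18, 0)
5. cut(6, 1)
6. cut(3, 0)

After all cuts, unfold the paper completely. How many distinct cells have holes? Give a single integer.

Op 1 fold_left: fold axis v@8; visible region now rows[0,32) x cols[0,8) = 32x8
Op 2 fold_left: fold axis v@4; visible region now rows[0,32) x cols[0,4) = 32x4
Op 3 fold_left: fold axis v@2; visible region now rows[0,32) x cols[0,2) = 32x2
Op 4 cut(18, 0): punch at orig (18,0); cuts so far [(18, 0)]; region rows[0,32) x cols[0,2) = 32x2
Op 5 cut(6, 1): punch at orig (6,1); cuts so far [(6, 1), (18, 0)]; region rows[0,32) x cols[0,2) = 32x2
Op 6 cut(3, 0): punch at orig (3,0); cuts so far [(3, 0), (6, 1), (18, 0)]; region rows[0,32) x cols[0,2) = 32x2
Unfold 1 (reflect across v@2): 6 holes -> [(3, 0), (3, 3), (6, 1), (6, 2), (18, 0), (18, 3)]
Unfold 2 (reflect across v@4): 12 holes -> [(3, 0), (3, 3), (3, 4), (3, 7), (6, 1), (6, 2), (6, 5), (6, 6), (18, 0), (18, 3), (18, 4), (18, 7)]
Unfold 3 (reflect across v@8): 24 holes -> [(3, 0), (3, 3), (3, 4), (3, 7), (3, 8), (3, 11), (3, 12), (3, 15), (6, 1), (6, 2), (6, 5), (6, 6), (6, 9), (6, 10), (6, 13), (6, 14), (18, 0), (18, 3), (18, 4), (18, 7), (18, 8), (18, 11), (18, 12), (18, 15)]

Answer: 24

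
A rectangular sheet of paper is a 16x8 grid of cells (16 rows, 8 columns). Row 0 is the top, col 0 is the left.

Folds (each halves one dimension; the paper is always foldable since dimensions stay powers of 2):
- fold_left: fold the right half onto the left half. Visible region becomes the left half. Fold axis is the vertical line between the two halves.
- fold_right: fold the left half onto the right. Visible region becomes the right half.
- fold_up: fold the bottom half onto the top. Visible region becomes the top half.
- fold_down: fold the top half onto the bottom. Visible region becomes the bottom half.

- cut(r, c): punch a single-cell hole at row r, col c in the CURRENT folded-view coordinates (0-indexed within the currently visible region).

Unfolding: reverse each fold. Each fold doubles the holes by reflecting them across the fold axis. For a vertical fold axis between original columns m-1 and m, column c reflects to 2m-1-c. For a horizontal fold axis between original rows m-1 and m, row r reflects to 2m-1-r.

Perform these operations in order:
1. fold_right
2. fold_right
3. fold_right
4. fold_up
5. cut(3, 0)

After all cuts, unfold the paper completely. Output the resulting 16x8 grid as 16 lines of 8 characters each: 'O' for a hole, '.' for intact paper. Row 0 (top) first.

Op 1 fold_right: fold axis v@4; visible region now rows[0,16) x cols[4,8) = 16x4
Op 2 fold_right: fold axis v@6; visible region now rows[0,16) x cols[6,8) = 16x2
Op 3 fold_right: fold axis v@7; visible region now rows[0,16) x cols[7,8) = 16x1
Op 4 fold_up: fold axis h@8; visible region now rows[0,8) x cols[7,8) = 8x1
Op 5 cut(3, 0): punch at orig (3,7); cuts so far [(3, 7)]; region rows[0,8) x cols[7,8) = 8x1
Unfold 1 (reflect across h@8): 2 holes -> [(3, 7), (12, 7)]
Unfold 2 (reflect across v@7): 4 holes -> [(3, 6), (3, 7), (12, 6), (12, 7)]
Unfold 3 (reflect across v@6): 8 holes -> [(3, 4), (3, 5), (3, 6), (3, 7), (12, 4), (12, 5), (12, 6), (12, 7)]
Unfold 4 (reflect across v@4): 16 holes -> [(3, 0), (3, 1), (3, 2), (3, 3), (3, 4), (3, 5), (3, 6), (3, 7), (12, 0), (12, 1), (12, 2), (12, 3), (12, 4), (12, 5), (12, 6), (12, 7)]

Answer: ........
........
........
OOOOOOOO
........
........
........
........
........
........
........
........
OOOOOOOO
........
........
........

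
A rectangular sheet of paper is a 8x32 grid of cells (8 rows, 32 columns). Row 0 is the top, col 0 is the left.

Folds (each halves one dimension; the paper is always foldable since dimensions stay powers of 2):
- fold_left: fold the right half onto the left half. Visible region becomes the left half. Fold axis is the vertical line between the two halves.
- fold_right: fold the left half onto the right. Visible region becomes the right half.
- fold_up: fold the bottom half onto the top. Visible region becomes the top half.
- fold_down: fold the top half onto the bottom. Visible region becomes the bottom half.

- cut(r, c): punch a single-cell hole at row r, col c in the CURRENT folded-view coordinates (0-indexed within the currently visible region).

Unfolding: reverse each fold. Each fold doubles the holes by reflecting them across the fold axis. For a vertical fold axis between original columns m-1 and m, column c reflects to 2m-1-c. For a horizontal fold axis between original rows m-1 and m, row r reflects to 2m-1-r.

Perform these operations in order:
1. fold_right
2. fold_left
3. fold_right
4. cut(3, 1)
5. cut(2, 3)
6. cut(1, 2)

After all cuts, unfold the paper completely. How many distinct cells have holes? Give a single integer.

Answer: 24

Derivation:
Op 1 fold_right: fold axis v@16; visible region now rows[0,8) x cols[16,32) = 8x16
Op 2 fold_left: fold axis v@24; visible region now rows[0,8) x cols[16,24) = 8x8
Op 3 fold_right: fold axis v@20; visible region now rows[0,8) x cols[20,24) = 8x4
Op 4 cut(3, 1): punch at orig (3,21); cuts so far [(3, 21)]; region rows[0,8) x cols[20,24) = 8x4
Op 5 cut(2, 3): punch at orig (2,23); cuts so far [(2, 23), (3, 21)]; region rows[0,8) x cols[20,24) = 8x4
Op 6 cut(1, 2): punch at orig (1,22); cuts so far [(1, 22), (2, 23), (3, 21)]; region rows[0,8) x cols[20,24) = 8x4
Unfold 1 (reflect across v@20): 6 holes -> [(1, 17), (1, 22), (2, 16), (2, 23), (3, 18), (3, 21)]
Unfold 2 (reflect across v@24): 12 holes -> [(1, 17), (1, 22), (1, 25), (1, 30), (2, 16), (2, 23), (2, 24), (2, 31), (3, 18), (3, 21), (3, 26), (3, 29)]
Unfold 3 (reflect across v@16): 24 holes -> [(1, 1), (1, 6), (1, 9), (1, 14), (1, 17), (1, 22), (1, 25), (1, 30), (2, 0), (2, 7), (2, 8), (2, 15), (2, 16), (2, 23), (2, 24), (2, 31), (3, 2), (3, 5), (3, 10), (3, 13), (3, 18), (3, 21), (3, 26), (3, 29)]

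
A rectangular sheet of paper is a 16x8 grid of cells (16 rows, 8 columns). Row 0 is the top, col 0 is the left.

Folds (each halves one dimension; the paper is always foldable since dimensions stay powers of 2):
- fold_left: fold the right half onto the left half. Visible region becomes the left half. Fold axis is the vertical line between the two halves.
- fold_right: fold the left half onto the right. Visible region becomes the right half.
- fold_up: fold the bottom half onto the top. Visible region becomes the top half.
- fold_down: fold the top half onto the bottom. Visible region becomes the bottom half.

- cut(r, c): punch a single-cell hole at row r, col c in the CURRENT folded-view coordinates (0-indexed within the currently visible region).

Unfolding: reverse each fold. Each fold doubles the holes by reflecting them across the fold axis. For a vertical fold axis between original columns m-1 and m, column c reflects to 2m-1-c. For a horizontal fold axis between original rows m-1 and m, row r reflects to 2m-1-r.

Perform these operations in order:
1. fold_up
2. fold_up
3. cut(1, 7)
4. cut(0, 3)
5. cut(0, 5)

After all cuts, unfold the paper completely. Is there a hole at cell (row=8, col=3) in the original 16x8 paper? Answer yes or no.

Op 1 fold_up: fold axis h@8; visible region now rows[0,8) x cols[0,8) = 8x8
Op 2 fold_up: fold axis h@4; visible region now rows[0,4) x cols[0,8) = 4x8
Op 3 cut(1, 7): punch at orig (1,7); cuts so far [(1, 7)]; region rows[0,4) x cols[0,8) = 4x8
Op 4 cut(0, 3): punch at orig (0,3); cuts so far [(0, 3), (1, 7)]; region rows[0,4) x cols[0,8) = 4x8
Op 5 cut(0, 5): punch at orig (0,5); cuts so far [(0, 3), (0, 5), (1, 7)]; region rows[0,4) x cols[0,8) = 4x8
Unfold 1 (reflect across h@4): 6 holes -> [(0, 3), (0, 5), (1, 7), (6, 7), (7, 3), (7, 5)]
Unfold 2 (reflect across h@8): 12 holes -> [(0, 3), (0, 5), (1, 7), (6, 7), (7, 3), (7, 5), (8, 3), (8, 5), (9, 7), (14, 7), (15, 3), (15, 5)]
Holes: [(0, 3), (0, 5), (1, 7), (6, 7), (7, 3), (7, 5), (8, 3), (8, 5), (9, 7), (14, 7), (15, 3), (15, 5)]

Answer: yes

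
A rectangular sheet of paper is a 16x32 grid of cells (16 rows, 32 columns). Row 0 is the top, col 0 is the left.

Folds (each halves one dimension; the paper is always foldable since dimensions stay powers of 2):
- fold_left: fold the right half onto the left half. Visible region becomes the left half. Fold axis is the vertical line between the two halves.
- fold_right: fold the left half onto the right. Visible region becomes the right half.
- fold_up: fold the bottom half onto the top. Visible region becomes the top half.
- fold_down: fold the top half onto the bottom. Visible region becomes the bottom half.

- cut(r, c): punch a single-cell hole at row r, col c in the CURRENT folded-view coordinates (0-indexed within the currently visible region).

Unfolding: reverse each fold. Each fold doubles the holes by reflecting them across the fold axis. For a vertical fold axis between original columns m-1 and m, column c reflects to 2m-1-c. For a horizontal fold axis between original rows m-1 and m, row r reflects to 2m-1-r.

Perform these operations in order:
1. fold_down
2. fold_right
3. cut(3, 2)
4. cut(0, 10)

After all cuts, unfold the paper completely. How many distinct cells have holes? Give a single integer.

Answer: 8

Derivation:
Op 1 fold_down: fold axis h@8; visible region now rows[8,16) x cols[0,32) = 8x32
Op 2 fold_right: fold axis v@16; visible region now rows[8,16) x cols[16,32) = 8x16
Op 3 cut(3, 2): punch at orig (11,18); cuts so far [(11, 18)]; region rows[8,16) x cols[16,32) = 8x16
Op 4 cut(0, 10): punch at orig (8,26); cuts so far [(8, 26), (11, 18)]; region rows[8,16) x cols[16,32) = 8x16
Unfold 1 (reflect across v@16): 4 holes -> [(8, 5), (8, 26), (11, 13), (11, 18)]
Unfold 2 (reflect across h@8): 8 holes -> [(4, 13), (4, 18), (7, 5), (7, 26), (8, 5), (8, 26), (11, 13), (11, 18)]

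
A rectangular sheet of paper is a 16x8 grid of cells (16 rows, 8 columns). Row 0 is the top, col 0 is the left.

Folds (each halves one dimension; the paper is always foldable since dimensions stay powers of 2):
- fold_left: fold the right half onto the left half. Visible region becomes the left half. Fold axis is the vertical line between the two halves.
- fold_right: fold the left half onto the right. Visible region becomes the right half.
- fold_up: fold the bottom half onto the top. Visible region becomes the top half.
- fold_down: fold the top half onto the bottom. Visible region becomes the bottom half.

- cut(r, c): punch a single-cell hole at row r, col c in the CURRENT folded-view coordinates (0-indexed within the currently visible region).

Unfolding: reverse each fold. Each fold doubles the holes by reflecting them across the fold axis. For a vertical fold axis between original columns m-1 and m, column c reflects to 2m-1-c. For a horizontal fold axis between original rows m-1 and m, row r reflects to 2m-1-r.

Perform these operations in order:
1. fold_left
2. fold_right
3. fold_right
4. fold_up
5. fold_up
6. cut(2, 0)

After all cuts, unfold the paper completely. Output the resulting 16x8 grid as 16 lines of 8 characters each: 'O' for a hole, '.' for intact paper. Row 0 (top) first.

Answer: ........
........
OOOOOOOO
........
........
OOOOOOOO
........
........
........
........
OOOOOOOO
........
........
OOOOOOOO
........
........

Derivation:
Op 1 fold_left: fold axis v@4; visible region now rows[0,16) x cols[0,4) = 16x4
Op 2 fold_right: fold axis v@2; visible region now rows[0,16) x cols[2,4) = 16x2
Op 3 fold_right: fold axis v@3; visible region now rows[0,16) x cols[3,4) = 16x1
Op 4 fold_up: fold axis h@8; visible region now rows[0,8) x cols[3,4) = 8x1
Op 5 fold_up: fold axis h@4; visible region now rows[0,4) x cols[3,4) = 4x1
Op 6 cut(2, 0): punch at orig (2,3); cuts so far [(2, 3)]; region rows[0,4) x cols[3,4) = 4x1
Unfold 1 (reflect across h@4): 2 holes -> [(2, 3), (5, 3)]
Unfold 2 (reflect across h@8): 4 holes -> [(2, 3), (5, 3), (10, 3), (13, 3)]
Unfold 3 (reflect across v@3): 8 holes -> [(2, 2), (2, 3), (5, 2), (5, 3), (10, 2), (10, 3), (13, 2), (13, 3)]
Unfold 4 (reflect across v@2): 16 holes -> [(2, 0), (2, 1), (2, 2), (2, 3), (5, 0), (5, 1), (5, 2), (5, 3), (10, 0), (10, 1), (10, 2), (10, 3), (13, 0), (13, 1), (13, 2), (13, 3)]
Unfold 5 (reflect across v@4): 32 holes -> [(2, 0), (2, 1), (2, 2), (2, 3), (2, 4), (2, 5), (2, 6), (2, 7), (5, 0), (5, 1), (5, 2), (5, 3), (5, 4), (5, 5), (5, 6), (5, 7), (10, 0), (10, 1), (10, 2), (10, 3), (10, 4), (10, 5), (10, 6), (10, 7), (13, 0), (13, 1), (13, 2), (13, 3), (13, 4), (13, 5), (13, 6), (13, 7)]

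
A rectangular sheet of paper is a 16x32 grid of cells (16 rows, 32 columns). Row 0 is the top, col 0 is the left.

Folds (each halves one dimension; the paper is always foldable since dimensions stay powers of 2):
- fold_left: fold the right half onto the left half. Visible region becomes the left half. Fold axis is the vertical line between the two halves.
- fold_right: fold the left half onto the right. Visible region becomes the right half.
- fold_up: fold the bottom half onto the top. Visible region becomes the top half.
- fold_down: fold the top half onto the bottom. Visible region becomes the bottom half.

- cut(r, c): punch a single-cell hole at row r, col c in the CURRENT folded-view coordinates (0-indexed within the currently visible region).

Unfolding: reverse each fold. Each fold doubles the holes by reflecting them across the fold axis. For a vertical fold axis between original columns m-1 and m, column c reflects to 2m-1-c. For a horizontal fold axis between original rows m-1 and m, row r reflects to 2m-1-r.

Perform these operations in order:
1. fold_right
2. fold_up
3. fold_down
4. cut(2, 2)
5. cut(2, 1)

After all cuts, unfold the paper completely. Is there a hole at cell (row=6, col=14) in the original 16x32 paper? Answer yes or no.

Op 1 fold_right: fold axis v@16; visible region now rows[0,16) x cols[16,32) = 16x16
Op 2 fold_up: fold axis h@8; visible region now rows[0,8) x cols[16,32) = 8x16
Op 3 fold_down: fold axis h@4; visible region now rows[4,8) x cols[16,32) = 4x16
Op 4 cut(2, 2): punch at orig (6,18); cuts so far [(6, 18)]; region rows[4,8) x cols[16,32) = 4x16
Op 5 cut(2, 1): punch at orig (6,17); cuts so far [(6, 17), (6, 18)]; region rows[4,8) x cols[16,32) = 4x16
Unfold 1 (reflect across h@4): 4 holes -> [(1, 17), (1, 18), (6, 17), (6, 18)]
Unfold 2 (reflect across h@8): 8 holes -> [(1, 17), (1, 18), (6, 17), (6, 18), (9, 17), (9, 18), (14, 17), (14, 18)]
Unfold 3 (reflect across v@16): 16 holes -> [(1, 13), (1, 14), (1, 17), (1, 18), (6, 13), (6, 14), (6, 17), (6, 18), (9, 13), (9, 14), (9, 17), (9, 18), (14, 13), (14, 14), (14, 17), (14, 18)]
Holes: [(1, 13), (1, 14), (1, 17), (1, 18), (6, 13), (6, 14), (6, 17), (6, 18), (9, 13), (9, 14), (9, 17), (9, 18), (14, 13), (14, 14), (14, 17), (14, 18)]

Answer: yes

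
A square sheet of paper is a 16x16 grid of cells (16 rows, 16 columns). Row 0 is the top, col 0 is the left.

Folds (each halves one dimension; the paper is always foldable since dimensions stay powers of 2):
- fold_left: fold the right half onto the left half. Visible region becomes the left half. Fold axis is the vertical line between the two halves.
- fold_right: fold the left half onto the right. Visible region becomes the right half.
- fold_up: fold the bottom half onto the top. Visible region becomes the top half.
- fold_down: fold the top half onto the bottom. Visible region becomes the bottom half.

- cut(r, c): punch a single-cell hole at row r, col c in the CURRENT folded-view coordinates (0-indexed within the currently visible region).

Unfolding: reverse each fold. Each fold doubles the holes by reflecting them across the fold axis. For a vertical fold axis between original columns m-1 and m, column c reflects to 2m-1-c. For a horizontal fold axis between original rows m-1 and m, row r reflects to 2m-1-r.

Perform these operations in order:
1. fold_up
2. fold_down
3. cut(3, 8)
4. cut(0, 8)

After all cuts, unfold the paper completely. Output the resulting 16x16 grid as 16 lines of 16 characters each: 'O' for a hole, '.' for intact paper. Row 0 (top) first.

Op 1 fold_up: fold axis h@8; visible region now rows[0,8) x cols[0,16) = 8x16
Op 2 fold_down: fold axis h@4; visible region now rows[4,8) x cols[0,16) = 4x16
Op 3 cut(3, 8): punch at orig (7,8); cuts so far [(7, 8)]; region rows[4,8) x cols[0,16) = 4x16
Op 4 cut(0, 8): punch at orig (4,8); cuts so far [(4, 8), (7, 8)]; region rows[4,8) x cols[0,16) = 4x16
Unfold 1 (reflect across h@4): 4 holes -> [(0, 8), (3, 8), (4, 8), (7, 8)]
Unfold 2 (reflect across h@8): 8 holes -> [(0, 8), (3, 8), (4, 8), (7, 8), (8, 8), (11, 8), (12, 8), (15, 8)]

Answer: ........O.......
................
................
........O.......
........O.......
................
................
........O.......
........O.......
................
................
........O.......
........O.......
................
................
........O.......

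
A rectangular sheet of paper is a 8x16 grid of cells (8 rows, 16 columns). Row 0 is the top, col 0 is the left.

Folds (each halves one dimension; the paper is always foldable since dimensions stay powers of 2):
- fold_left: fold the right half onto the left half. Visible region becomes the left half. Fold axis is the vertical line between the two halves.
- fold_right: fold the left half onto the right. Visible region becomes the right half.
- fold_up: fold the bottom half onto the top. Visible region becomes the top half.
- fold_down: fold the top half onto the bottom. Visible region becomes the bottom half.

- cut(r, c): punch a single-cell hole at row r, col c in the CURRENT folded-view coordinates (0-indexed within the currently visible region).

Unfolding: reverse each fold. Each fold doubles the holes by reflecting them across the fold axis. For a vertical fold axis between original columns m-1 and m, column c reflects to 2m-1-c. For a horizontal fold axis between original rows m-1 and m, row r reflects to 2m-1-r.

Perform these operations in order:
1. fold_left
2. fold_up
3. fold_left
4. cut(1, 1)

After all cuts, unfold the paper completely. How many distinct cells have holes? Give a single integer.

Answer: 8

Derivation:
Op 1 fold_left: fold axis v@8; visible region now rows[0,8) x cols[0,8) = 8x8
Op 2 fold_up: fold axis h@4; visible region now rows[0,4) x cols[0,8) = 4x8
Op 3 fold_left: fold axis v@4; visible region now rows[0,4) x cols[0,4) = 4x4
Op 4 cut(1, 1): punch at orig (1,1); cuts so far [(1, 1)]; region rows[0,4) x cols[0,4) = 4x4
Unfold 1 (reflect across v@4): 2 holes -> [(1, 1), (1, 6)]
Unfold 2 (reflect across h@4): 4 holes -> [(1, 1), (1, 6), (6, 1), (6, 6)]
Unfold 3 (reflect across v@8): 8 holes -> [(1, 1), (1, 6), (1, 9), (1, 14), (6, 1), (6, 6), (6, 9), (6, 14)]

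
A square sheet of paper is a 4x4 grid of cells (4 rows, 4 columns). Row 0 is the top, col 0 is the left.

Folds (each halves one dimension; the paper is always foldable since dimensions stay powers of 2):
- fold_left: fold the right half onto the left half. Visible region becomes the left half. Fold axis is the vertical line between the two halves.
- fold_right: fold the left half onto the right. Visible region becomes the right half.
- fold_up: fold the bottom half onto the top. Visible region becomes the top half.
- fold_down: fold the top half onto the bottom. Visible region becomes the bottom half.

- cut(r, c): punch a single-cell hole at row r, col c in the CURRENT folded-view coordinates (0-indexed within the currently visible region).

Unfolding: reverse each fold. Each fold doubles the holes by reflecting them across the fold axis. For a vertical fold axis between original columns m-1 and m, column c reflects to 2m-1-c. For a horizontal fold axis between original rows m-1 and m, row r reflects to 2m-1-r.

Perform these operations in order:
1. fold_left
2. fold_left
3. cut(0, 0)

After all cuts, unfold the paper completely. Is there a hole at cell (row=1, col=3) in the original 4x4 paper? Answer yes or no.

Op 1 fold_left: fold axis v@2; visible region now rows[0,4) x cols[0,2) = 4x2
Op 2 fold_left: fold axis v@1; visible region now rows[0,4) x cols[0,1) = 4x1
Op 3 cut(0, 0): punch at orig (0,0); cuts so far [(0, 0)]; region rows[0,4) x cols[0,1) = 4x1
Unfold 1 (reflect across v@1): 2 holes -> [(0, 0), (0, 1)]
Unfold 2 (reflect across v@2): 4 holes -> [(0, 0), (0, 1), (0, 2), (0, 3)]
Holes: [(0, 0), (0, 1), (0, 2), (0, 3)]

Answer: no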